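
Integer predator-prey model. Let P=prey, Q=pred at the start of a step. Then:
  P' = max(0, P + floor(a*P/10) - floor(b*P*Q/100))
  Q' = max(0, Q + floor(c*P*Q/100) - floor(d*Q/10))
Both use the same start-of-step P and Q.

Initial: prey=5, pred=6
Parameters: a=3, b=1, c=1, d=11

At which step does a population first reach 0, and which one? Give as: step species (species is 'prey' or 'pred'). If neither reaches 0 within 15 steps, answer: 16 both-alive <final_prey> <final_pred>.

Step 1: prey: 5+1-0=6; pred: 6+0-6=0
First extinction: pred at step 1

Answer: 1 pred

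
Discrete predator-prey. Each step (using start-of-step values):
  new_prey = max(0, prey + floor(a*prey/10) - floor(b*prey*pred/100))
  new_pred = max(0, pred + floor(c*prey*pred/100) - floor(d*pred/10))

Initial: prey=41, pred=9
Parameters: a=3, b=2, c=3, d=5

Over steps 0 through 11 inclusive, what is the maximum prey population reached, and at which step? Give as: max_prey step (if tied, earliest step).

Step 1: prey: 41+12-7=46; pred: 9+11-4=16
Step 2: prey: 46+13-14=45; pred: 16+22-8=30
Step 3: prey: 45+13-27=31; pred: 30+40-15=55
Step 4: prey: 31+9-34=6; pred: 55+51-27=79
Step 5: prey: 6+1-9=0; pred: 79+14-39=54
Step 6: prey: 0+0-0=0; pred: 54+0-27=27
Step 7: prey: 0+0-0=0; pred: 27+0-13=14
Step 8: prey: 0+0-0=0; pred: 14+0-7=7
Step 9: prey: 0+0-0=0; pred: 7+0-3=4
Step 10: prey: 0+0-0=0; pred: 4+0-2=2
Step 11: prey: 0+0-0=0; pred: 2+0-1=1
Max prey = 46 at step 1

Answer: 46 1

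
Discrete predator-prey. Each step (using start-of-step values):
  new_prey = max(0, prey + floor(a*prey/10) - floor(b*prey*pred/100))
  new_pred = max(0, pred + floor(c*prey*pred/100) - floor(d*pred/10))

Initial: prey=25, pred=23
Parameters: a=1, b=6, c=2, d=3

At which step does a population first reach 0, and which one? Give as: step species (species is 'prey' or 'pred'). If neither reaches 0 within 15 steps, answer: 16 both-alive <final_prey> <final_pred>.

Step 1: prey: 25+2-34=0; pred: 23+11-6=28
First extinction: prey at step 1

Answer: 1 prey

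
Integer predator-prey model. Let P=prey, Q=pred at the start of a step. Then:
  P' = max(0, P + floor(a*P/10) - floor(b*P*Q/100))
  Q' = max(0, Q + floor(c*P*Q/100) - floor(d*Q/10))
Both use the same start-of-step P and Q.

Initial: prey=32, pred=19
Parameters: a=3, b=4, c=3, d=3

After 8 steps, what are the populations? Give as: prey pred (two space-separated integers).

Step 1: prey: 32+9-24=17; pred: 19+18-5=32
Step 2: prey: 17+5-21=1; pred: 32+16-9=39
Step 3: prey: 1+0-1=0; pred: 39+1-11=29
Step 4: prey: 0+0-0=0; pred: 29+0-8=21
Step 5: prey: 0+0-0=0; pred: 21+0-6=15
Step 6: prey: 0+0-0=0; pred: 15+0-4=11
Step 7: prey: 0+0-0=0; pred: 11+0-3=8
Step 8: prey: 0+0-0=0; pred: 8+0-2=6

Answer: 0 6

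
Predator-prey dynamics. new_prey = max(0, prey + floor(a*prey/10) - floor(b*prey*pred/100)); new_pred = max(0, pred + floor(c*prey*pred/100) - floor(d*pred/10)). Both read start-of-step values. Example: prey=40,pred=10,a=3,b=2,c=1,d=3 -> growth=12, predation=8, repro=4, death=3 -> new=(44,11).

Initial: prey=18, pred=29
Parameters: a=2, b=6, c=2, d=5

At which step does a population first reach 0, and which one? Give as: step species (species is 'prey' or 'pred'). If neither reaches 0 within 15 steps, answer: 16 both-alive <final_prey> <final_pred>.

Step 1: prey: 18+3-31=0; pred: 29+10-14=25
First extinction: prey at step 1

Answer: 1 prey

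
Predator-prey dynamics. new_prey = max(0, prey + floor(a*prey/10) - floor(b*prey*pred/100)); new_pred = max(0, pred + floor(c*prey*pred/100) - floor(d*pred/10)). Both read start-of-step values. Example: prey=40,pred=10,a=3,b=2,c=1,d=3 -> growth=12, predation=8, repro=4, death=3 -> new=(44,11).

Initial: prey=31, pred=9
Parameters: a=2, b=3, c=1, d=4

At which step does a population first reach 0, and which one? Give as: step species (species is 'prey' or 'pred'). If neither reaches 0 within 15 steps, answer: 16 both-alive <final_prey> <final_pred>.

Step 1: prey: 31+6-8=29; pred: 9+2-3=8
Step 2: prey: 29+5-6=28; pred: 8+2-3=7
Step 3: prey: 28+5-5=28; pred: 7+1-2=6
Step 4: prey: 28+5-5=28; pred: 6+1-2=5
Step 5: prey: 28+5-4=29; pred: 5+1-2=4
Step 6: prey: 29+5-3=31; pred: 4+1-1=4
Step 7: prey: 31+6-3=34; pred: 4+1-1=4
Step 8: prey: 34+6-4=36; pred: 4+1-1=4
Step 9: prey: 36+7-4=39; pred: 4+1-1=4
Step 10: prey: 39+7-4=42; pred: 4+1-1=4
Step 11: prey: 42+8-5=45; pred: 4+1-1=4
Step 12: prey: 45+9-5=49; pred: 4+1-1=4
Step 13: prey: 49+9-5=53; pred: 4+1-1=4
Step 14: prey: 53+10-6=57; pred: 4+2-1=5
Step 15: prey: 57+11-8=60; pred: 5+2-2=5
No extinction within 15 steps

Answer: 16 both-alive 60 5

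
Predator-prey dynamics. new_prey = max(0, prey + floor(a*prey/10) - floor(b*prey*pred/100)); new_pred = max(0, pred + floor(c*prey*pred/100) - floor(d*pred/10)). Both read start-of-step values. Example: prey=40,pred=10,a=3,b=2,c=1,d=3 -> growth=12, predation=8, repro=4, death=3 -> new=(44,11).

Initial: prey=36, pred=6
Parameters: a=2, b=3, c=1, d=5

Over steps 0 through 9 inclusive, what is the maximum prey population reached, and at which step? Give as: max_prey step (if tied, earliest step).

Step 1: prey: 36+7-6=37; pred: 6+2-3=5
Step 2: prey: 37+7-5=39; pred: 5+1-2=4
Step 3: prey: 39+7-4=42; pred: 4+1-2=3
Step 4: prey: 42+8-3=47; pred: 3+1-1=3
Step 5: prey: 47+9-4=52; pred: 3+1-1=3
Step 6: prey: 52+10-4=58; pred: 3+1-1=3
Step 7: prey: 58+11-5=64; pred: 3+1-1=3
Step 8: prey: 64+12-5=71; pred: 3+1-1=3
Step 9: prey: 71+14-6=79; pred: 3+2-1=4
Max prey = 79 at step 9

Answer: 79 9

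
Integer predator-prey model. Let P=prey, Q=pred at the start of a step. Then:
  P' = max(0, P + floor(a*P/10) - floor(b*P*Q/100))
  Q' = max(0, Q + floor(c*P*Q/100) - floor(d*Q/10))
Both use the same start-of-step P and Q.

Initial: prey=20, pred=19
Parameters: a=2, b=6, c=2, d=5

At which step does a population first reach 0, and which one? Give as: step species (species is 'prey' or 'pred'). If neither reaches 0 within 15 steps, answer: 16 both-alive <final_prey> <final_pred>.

Step 1: prey: 20+4-22=2; pred: 19+7-9=17
Step 2: prey: 2+0-2=0; pred: 17+0-8=9
First extinction: prey at step 2

Answer: 2 prey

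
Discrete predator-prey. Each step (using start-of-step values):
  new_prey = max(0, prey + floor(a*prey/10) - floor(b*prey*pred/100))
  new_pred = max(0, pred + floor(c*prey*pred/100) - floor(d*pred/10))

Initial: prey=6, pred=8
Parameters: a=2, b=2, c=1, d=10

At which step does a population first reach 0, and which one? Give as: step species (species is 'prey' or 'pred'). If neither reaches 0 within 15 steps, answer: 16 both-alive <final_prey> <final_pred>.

Step 1: prey: 6+1-0=7; pred: 8+0-8=0
First extinction: pred at step 1

Answer: 1 pred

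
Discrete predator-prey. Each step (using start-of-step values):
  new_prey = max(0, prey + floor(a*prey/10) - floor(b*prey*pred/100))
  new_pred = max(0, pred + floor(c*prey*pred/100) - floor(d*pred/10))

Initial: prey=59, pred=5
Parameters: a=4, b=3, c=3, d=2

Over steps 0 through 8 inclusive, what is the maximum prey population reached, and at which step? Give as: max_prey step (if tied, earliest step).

Answer: 77 2

Derivation:
Step 1: prey: 59+23-8=74; pred: 5+8-1=12
Step 2: prey: 74+29-26=77; pred: 12+26-2=36
Step 3: prey: 77+30-83=24; pred: 36+83-7=112
Step 4: prey: 24+9-80=0; pred: 112+80-22=170
Step 5: prey: 0+0-0=0; pred: 170+0-34=136
Step 6: prey: 0+0-0=0; pred: 136+0-27=109
Step 7: prey: 0+0-0=0; pred: 109+0-21=88
Step 8: prey: 0+0-0=0; pred: 88+0-17=71
Max prey = 77 at step 2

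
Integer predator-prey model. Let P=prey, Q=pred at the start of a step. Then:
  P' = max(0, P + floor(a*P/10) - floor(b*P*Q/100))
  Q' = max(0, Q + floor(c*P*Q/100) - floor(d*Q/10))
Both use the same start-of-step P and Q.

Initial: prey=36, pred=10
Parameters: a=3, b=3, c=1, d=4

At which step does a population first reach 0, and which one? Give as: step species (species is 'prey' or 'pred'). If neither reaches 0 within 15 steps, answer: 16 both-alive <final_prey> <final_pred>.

Answer: 16 both-alive 47 10

Derivation:
Step 1: prey: 36+10-10=36; pred: 10+3-4=9
Step 2: prey: 36+10-9=37; pred: 9+3-3=9
Step 3: prey: 37+11-9=39; pred: 9+3-3=9
Step 4: prey: 39+11-10=40; pred: 9+3-3=9
Step 5: prey: 40+12-10=42; pred: 9+3-3=9
Step 6: prey: 42+12-11=43; pred: 9+3-3=9
Step 7: prey: 43+12-11=44; pred: 9+3-3=9
Step 8: prey: 44+13-11=46; pred: 9+3-3=9
Step 9: prey: 46+13-12=47; pred: 9+4-3=10
Step 10: prey: 47+14-14=47; pred: 10+4-4=10
Steps 11-15: state stable at prey=47, pred=10 (no change)
No extinction within 15 steps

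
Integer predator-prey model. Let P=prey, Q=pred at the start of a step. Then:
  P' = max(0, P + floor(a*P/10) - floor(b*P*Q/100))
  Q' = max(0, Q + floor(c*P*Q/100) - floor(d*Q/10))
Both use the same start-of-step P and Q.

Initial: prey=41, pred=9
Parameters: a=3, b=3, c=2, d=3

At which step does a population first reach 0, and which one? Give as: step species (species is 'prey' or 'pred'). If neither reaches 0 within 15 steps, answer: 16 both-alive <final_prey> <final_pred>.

Answer: 16 both-alive 1 3

Derivation:
Step 1: prey: 41+12-11=42; pred: 9+7-2=14
Step 2: prey: 42+12-17=37; pred: 14+11-4=21
Step 3: prey: 37+11-23=25; pred: 21+15-6=30
Step 4: prey: 25+7-22=10; pred: 30+15-9=36
Step 5: prey: 10+3-10=3; pred: 36+7-10=33
Step 6: prey: 3+0-2=1; pred: 33+1-9=25
Step 7: prey: 1+0-0=1; pred: 25+0-7=18
Step 8: prey: 1+0-0=1; pred: 18+0-5=13
Step 9: prey: 1+0-0=1; pred: 13+0-3=10
Step 10: prey: 1+0-0=1; pred: 10+0-3=7
Step 11: prey: 1+0-0=1; pred: 7+0-2=5
Step 12: prey: 1+0-0=1; pred: 5+0-1=4
Step 13: prey: 1+0-0=1; pred: 4+0-1=3
Step 14: prey: 1+0-0=1; pred: 3+0-0=3
Steps 15-15: state stable at prey=1, pred=3 (no change)
No extinction within 15 steps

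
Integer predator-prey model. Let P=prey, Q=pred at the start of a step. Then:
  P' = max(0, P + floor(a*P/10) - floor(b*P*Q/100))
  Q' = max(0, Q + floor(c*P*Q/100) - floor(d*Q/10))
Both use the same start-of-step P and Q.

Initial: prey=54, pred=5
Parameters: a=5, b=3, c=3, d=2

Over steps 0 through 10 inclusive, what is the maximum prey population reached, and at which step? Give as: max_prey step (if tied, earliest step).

Answer: 83 2

Derivation:
Step 1: prey: 54+27-8=73; pred: 5+8-1=12
Step 2: prey: 73+36-26=83; pred: 12+26-2=36
Step 3: prey: 83+41-89=35; pred: 36+89-7=118
Step 4: prey: 35+17-123=0; pred: 118+123-23=218
Step 5: prey: 0+0-0=0; pred: 218+0-43=175
Step 6: prey: 0+0-0=0; pred: 175+0-35=140
Step 7: prey: 0+0-0=0; pred: 140+0-28=112
Step 8: prey: 0+0-0=0; pred: 112+0-22=90
Step 9: prey: 0+0-0=0; pred: 90+0-18=72
Step 10: prey: 0+0-0=0; pred: 72+0-14=58
Max prey = 83 at step 2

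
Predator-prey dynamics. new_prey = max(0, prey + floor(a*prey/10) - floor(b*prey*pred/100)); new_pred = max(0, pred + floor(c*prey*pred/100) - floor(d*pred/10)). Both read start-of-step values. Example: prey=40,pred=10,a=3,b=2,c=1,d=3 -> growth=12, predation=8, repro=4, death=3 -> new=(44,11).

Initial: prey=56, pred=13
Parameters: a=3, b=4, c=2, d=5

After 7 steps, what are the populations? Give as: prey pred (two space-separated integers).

Step 1: prey: 56+16-29=43; pred: 13+14-6=21
Step 2: prey: 43+12-36=19; pred: 21+18-10=29
Step 3: prey: 19+5-22=2; pred: 29+11-14=26
Step 4: prey: 2+0-2=0; pred: 26+1-13=14
Step 5: prey: 0+0-0=0; pred: 14+0-7=7
Step 6: prey: 0+0-0=0; pred: 7+0-3=4
Step 7: prey: 0+0-0=0; pred: 4+0-2=2

Answer: 0 2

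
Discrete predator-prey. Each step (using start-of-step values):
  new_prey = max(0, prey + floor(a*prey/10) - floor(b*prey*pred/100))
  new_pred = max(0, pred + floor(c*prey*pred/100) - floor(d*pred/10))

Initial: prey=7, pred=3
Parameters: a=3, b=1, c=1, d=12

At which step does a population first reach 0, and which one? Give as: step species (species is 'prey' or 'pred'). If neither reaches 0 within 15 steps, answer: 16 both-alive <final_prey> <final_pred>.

Answer: 1 pred

Derivation:
Step 1: prey: 7+2-0=9; pred: 3+0-3=0
First extinction: pred at step 1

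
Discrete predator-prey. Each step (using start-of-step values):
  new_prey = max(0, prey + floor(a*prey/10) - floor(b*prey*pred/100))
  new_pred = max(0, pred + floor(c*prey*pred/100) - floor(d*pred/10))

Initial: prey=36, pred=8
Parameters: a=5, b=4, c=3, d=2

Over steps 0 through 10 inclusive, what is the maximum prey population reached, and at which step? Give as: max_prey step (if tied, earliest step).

Answer: 43 1

Derivation:
Step 1: prey: 36+18-11=43; pred: 8+8-1=15
Step 2: prey: 43+21-25=39; pred: 15+19-3=31
Step 3: prey: 39+19-48=10; pred: 31+36-6=61
Step 4: prey: 10+5-24=0; pred: 61+18-12=67
Step 5: prey: 0+0-0=0; pred: 67+0-13=54
Step 6: prey: 0+0-0=0; pred: 54+0-10=44
Step 7: prey: 0+0-0=0; pred: 44+0-8=36
Step 8: prey: 0+0-0=0; pred: 36+0-7=29
Step 9: prey: 0+0-0=0; pred: 29+0-5=24
Step 10: prey: 0+0-0=0; pred: 24+0-4=20
Max prey = 43 at step 1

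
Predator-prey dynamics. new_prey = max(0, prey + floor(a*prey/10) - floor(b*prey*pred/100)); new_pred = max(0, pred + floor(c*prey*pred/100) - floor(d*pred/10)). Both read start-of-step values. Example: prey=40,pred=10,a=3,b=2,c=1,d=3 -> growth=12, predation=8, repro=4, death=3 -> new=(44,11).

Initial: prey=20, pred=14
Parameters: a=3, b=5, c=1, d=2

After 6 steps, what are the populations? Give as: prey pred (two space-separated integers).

Answer: 4 7

Derivation:
Step 1: prey: 20+6-14=12; pred: 14+2-2=14
Step 2: prey: 12+3-8=7; pred: 14+1-2=13
Step 3: prey: 7+2-4=5; pred: 13+0-2=11
Step 4: prey: 5+1-2=4; pred: 11+0-2=9
Step 5: prey: 4+1-1=4; pred: 9+0-1=8
Step 6: prey: 4+1-1=4; pred: 8+0-1=7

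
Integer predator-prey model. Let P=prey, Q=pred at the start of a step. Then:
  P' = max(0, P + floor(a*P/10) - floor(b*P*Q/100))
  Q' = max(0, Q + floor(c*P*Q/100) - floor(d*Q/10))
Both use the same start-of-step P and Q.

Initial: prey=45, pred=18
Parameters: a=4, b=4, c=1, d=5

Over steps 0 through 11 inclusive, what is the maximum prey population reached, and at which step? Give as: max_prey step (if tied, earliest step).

Step 1: prey: 45+18-32=31; pred: 18+8-9=17
Step 2: prey: 31+12-21=22; pred: 17+5-8=14
Step 3: prey: 22+8-12=18; pred: 14+3-7=10
Step 4: prey: 18+7-7=18; pred: 10+1-5=6
Step 5: prey: 18+7-4=21; pred: 6+1-3=4
Step 6: prey: 21+8-3=26; pred: 4+0-2=2
Step 7: prey: 26+10-2=34; pred: 2+0-1=1
Step 8: prey: 34+13-1=46; pred: 1+0-0=1
Step 9: prey: 46+18-1=63; pred: 1+0-0=1
Step 10: prey: 63+25-2=86; pred: 1+0-0=1
Step 11: prey: 86+34-3=117; pred: 1+0-0=1
Max prey = 117 at step 11

Answer: 117 11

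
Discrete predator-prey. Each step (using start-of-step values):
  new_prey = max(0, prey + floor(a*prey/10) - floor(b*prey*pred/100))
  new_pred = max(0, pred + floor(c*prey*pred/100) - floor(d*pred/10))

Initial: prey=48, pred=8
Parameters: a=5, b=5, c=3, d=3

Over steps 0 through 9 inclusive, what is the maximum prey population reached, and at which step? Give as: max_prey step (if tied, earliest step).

Answer: 53 1

Derivation:
Step 1: prey: 48+24-19=53; pred: 8+11-2=17
Step 2: prey: 53+26-45=34; pred: 17+27-5=39
Step 3: prey: 34+17-66=0; pred: 39+39-11=67
Step 4: prey: 0+0-0=0; pred: 67+0-20=47
Step 5: prey: 0+0-0=0; pred: 47+0-14=33
Step 6: prey: 0+0-0=0; pred: 33+0-9=24
Step 7: prey: 0+0-0=0; pred: 24+0-7=17
Step 8: prey: 0+0-0=0; pred: 17+0-5=12
Step 9: prey: 0+0-0=0; pred: 12+0-3=9
Max prey = 53 at step 1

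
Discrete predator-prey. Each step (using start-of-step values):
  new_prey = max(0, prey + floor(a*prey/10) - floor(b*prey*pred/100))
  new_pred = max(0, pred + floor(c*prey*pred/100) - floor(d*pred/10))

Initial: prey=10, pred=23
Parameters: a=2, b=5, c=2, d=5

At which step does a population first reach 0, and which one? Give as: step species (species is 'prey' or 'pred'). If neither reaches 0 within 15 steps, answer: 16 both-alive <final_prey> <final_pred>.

Answer: 16 both-alive 1 1

Derivation:
Step 1: prey: 10+2-11=1; pred: 23+4-11=16
Step 2: prey: 1+0-0=1; pred: 16+0-8=8
Step 3: prey: 1+0-0=1; pred: 8+0-4=4
Step 4: prey: 1+0-0=1; pred: 4+0-2=2
Step 5: prey: 1+0-0=1; pred: 2+0-1=1
Step 6: prey: 1+0-0=1; pred: 1+0-0=1
Steps 7-15: state stable at prey=1, pred=1 (no change)
No extinction within 15 steps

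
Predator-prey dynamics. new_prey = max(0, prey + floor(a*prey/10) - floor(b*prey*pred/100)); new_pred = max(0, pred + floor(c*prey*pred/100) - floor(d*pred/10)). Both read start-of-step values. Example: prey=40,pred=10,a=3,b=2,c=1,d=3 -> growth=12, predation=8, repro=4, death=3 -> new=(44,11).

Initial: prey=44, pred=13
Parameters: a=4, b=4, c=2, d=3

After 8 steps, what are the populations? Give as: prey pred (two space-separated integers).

Answer: 0 7

Derivation:
Step 1: prey: 44+17-22=39; pred: 13+11-3=21
Step 2: prey: 39+15-32=22; pred: 21+16-6=31
Step 3: prey: 22+8-27=3; pred: 31+13-9=35
Step 4: prey: 3+1-4=0; pred: 35+2-10=27
Step 5: prey: 0+0-0=0; pred: 27+0-8=19
Step 6: prey: 0+0-0=0; pred: 19+0-5=14
Step 7: prey: 0+0-0=0; pred: 14+0-4=10
Step 8: prey: 0+0-0=0; pred: 10+0-3=7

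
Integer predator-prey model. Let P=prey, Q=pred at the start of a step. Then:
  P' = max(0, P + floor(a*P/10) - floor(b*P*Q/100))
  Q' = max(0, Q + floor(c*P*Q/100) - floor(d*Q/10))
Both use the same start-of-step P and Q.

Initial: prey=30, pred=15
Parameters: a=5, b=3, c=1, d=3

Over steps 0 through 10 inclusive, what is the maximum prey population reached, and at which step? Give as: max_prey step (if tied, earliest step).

Step 1: prey: 30+15-13=32; pred: 15+4-4=15
Step 2: prey: 32+16-14=34; pred: 15+4-4=15
Step 3: prey: 34+17-15=36; pred: 15+5-4=16
Step 4: prey: 36+18-17=37; pred: 16+5-4=17
Step 5: prey: 37+18-18=37; pred: 17+6-5=18
Step 6: prey: 37+18-19=36; pred: 18+6-5=19
Step 7: prey: 36+18-20=34; pred: 19+6-5=20
Step 8: prey: 34+17-20=31; pred: 20+6-6=20
Step 9: prey: 31+15-18=28; pred: 20+6-6=20
Step 10: prey: 28+14-16=26; pred: 20+5-6=19
Max prey = 37 at step 4

Answer: 37 4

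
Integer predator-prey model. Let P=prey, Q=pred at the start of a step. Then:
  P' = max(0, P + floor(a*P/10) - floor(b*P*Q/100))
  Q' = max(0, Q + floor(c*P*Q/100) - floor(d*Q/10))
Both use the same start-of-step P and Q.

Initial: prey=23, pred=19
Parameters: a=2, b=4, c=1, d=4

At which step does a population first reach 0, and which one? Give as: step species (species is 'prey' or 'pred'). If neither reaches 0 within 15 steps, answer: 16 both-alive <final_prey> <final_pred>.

Step 1: prey: 23+4-17=10; pred: 19+4-7=16
Step 2: prey: 10+2-6=6; pred: 16+1-6=11
Step 3: prey: 6+1-2=5; pred: 11+0-4=7
Step 4: prey: 5+1-1=5; pred: 7+0-2=5
Step 5: prey: 5+1-1=5; pred: 5+0-2=3
Step 6: prey: 5+1-0=6; pred: 3+0-1=2
Step 7: prey: 6+1-0=7; pred: 2+0-0=2
Step 8: prey: 7+1-0=8; pred: 2+0-0=2
Step 9: prey: 8+1-0=9; pred: 2+0-0=2
Step 10: prey: 9+1-0=10; pred: 2+0-0=2
Step 11: prey: 10+2-0=12; pred: 2+0-0=2
Step 12: prey: 12+2-0=14; pred: 2+0-0=2
Step 13: prey: 14+2-1=15; pred: 2+0-0=2
Step 14: prey: 15+3-1=17; pred: 2+0-0=2
Step 15: prey: 17+3-1=19; pred: 2+0-0=2
No extinction within 15 steps

Answer: 16 both-alive 19 2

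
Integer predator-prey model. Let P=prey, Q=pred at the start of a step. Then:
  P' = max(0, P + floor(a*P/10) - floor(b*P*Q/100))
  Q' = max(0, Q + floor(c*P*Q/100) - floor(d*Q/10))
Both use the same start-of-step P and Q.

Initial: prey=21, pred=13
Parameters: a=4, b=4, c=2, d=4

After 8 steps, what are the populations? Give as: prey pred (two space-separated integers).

Answer: 16 6

Derivation:
Step 1: prey: 21+8-10=19; pred: 13+5-5=13
Step 2: prey: 19+7-9=17; pred: 13+4-5=12
Step 3: prey: 17+6-8=15; pred: 12+4-4=12
Step 4: prey: 15+6-7=14; pred: 12+3-4=11
Step 5: prey: 14+5-6=13; pred: 11+3-4=10
Step 6: prey: 13+5-5=13; pred: 10+2-4=8
Step 7: prey: 13+5-4=14; pred: 8+2-3=7
Step 8: prey: 14+5-3=16; pred: 7+1-2=6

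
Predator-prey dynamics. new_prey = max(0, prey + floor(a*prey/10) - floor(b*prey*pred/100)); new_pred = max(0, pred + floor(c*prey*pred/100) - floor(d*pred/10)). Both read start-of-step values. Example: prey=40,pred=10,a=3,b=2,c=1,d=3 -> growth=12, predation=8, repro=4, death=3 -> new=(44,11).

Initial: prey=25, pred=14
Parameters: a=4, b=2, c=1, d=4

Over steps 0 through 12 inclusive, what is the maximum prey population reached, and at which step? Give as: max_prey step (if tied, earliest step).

Step 1: prey: 25+10-7=28; pred: 14+3-5=12
Step 2: prey: 28+11-6=33; pred: 12+3-4=11
Step 3: prey: 33+13-7=39; pred: 11+3-4=10
Step 4: prey: 39+15-7=47; pred: 10+3-4=9
Step 5: prey: 47+18-8=57; pred: 9+4-3=10
Step 6: prey: 57+22-11=68; pred: 10+5-4=11
Step 7: prey: 68+27-14=81; pred: 11+7-4=14
Step 8: prey: 81+32-22=91; pred: 14+11-5=20
Step 9: prey: 91+36-36=91; pred: 20+18-8=30
Step 10: prey: 91+36-54=73; pred: 30+27-12=45
Step 11: prey: 73+29-65=37; pred: 45+32-18=59
Step 12: prey: 37+14-43=8; pred: 59+21-23=57
Max prey = 91 at step 8

Answer: 91 8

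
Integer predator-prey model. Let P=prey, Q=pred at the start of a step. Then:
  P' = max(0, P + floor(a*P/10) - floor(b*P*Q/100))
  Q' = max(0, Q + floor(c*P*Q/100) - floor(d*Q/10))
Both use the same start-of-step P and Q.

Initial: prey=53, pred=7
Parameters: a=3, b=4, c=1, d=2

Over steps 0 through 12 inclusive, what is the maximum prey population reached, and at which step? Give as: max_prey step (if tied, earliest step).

Answer: 54 1

Derivation:
Step 1: prey: 53+15-14=54; pred: 7+3-1=9
Step 2: prey: 54+16-19=51; pred: 9+4-1=12
Step 3: prey: 51+15-24=42; pred: 12+6-2=16
Step 4: prey: 42+12-26=28; pred: 16+6-3=19
Step 5: prey: 28+8-21=15; pred: 19+5-3=21
Step 6: prey: 15+4-12=7; pred: 21+3-4=20
Step 7: prey: 7+2-5=4; pred: 20+1-4=17
Step 8: prey: 4+1-2=3; pred: 17+0-3=14
Step 9: prey: 3+0-1=2; pred: 14+0-2=12
Step 10: prey: 2+0-0=2; pred: 12+0-2=10
Step 11: prey: 2+0-0=2; pred: 10+0-2=8
Step 12: prey: 2+0-0=2; pred: 8+0-1=7
Max prey = 54 at step 1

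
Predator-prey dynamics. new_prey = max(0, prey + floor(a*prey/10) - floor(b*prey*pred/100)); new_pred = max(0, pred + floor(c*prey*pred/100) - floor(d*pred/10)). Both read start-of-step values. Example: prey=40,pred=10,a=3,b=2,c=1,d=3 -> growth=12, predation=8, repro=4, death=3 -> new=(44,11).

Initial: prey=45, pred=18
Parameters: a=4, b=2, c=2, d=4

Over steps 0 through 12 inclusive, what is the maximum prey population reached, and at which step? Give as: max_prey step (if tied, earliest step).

Answer: 47 1

Derivation:
Step 1: prey: 45+18-16=47; pred: 18+16-7=27
Step 2: prey: 47+18-25=40; pred: 27+25-10=42
Step 3: prey: 40+16-33=23; pred: 42+33-16=59
Step 4: prey: 23+9-27=5; pred: 59+27-23=63
Step 5: prey: 5+2-6=1; pred: 63+6-25=44
Step 6: prey: 1+0-0=1; pred: 44+0-17=27
Step 7: prey: 1+0-0=1; pred: 27+0-10=17
Step 8: prey: 1+0-0=1; pred: 17+0-6=11
Step 9: prey: 1+0-0=1; pred: 11+0-4=7
Step 10: prey: 1+0-0=1; pred: 7+0-2=5
Step 11: prey: 1+0-0=1; pred: 5+0-2=3
Step 12: prey: 1+0-0=1; pred: 3+0-1=2
Max prey = 47 at step 1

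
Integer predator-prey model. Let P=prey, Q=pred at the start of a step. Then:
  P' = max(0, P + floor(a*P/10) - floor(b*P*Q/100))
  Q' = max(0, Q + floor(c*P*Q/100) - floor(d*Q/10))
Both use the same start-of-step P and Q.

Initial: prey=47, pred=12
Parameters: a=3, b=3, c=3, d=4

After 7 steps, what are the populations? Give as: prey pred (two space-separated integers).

Answer: 0 9

Derivation:
Step 1: prey: 47+14-16=45; pred: 12+16-4=24
Step 2: prey: 45+13-32=26; pred: 24+32-9=47
Step 3: prey: 26+7-36=0; pred: 47+36-18=65
Step 4: prey: 0+0-0=0; pred: 65+0-26=39
Step 5: prey: 0+0-0=0; pred: 39+0-15=24
Step 6: prey: 0+0-0=0; pred: 24+0-9=15
Step 7: prey: 0+0-0=0; pred: 15+0-6=9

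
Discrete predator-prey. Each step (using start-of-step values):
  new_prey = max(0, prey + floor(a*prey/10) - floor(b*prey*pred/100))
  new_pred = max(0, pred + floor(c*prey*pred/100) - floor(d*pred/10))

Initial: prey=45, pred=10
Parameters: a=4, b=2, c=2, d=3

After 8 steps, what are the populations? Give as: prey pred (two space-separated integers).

Answer: 0 32

Derivation:
Step 1: prey: 45+18-9=54; pred: 10+9-3=16
Step 2: prey: 54+21-17=58; pred: 16+17-4=29
Step 3: prey: 58+23-33=48; pred: 29+33-8=54
Step 4: prey: 48+19-51=16; pred: 54+51-16=89
Step 5: prey: 16+6-28=0; pred: 89+28-26=91
Step 6: prey: 0+0-0=0; pred: 91+0-27=64
Step 7: prey: 0+0-0=0; pred: 64+0-19=45
Step 8: prey: 0+0-0=0; pred: 45+0-13=32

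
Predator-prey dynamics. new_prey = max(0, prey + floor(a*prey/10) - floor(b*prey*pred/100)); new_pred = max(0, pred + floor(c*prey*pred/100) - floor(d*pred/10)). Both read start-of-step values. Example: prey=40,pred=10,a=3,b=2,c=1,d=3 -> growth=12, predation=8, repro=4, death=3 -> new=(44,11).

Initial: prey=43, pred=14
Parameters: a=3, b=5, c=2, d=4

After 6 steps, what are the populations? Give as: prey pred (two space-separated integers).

Answer: 1 4

Derivation:
Step 1: prey: 43+12-30=25; pred: 14+12-5=21
Step 2: prey: 25+7-26=6; pred: 21+10-8=23
Step 3: prey: 6+1-6=1; pred: 23+2-9=16
Step 4: prey: 1+0-0=1; pred: 16+0-6=10
Step 5: prey: 1+0-0=1; pred: 10+0-4=6
Step 6: prey: 1+0-0=1; pred: 6+0-2=4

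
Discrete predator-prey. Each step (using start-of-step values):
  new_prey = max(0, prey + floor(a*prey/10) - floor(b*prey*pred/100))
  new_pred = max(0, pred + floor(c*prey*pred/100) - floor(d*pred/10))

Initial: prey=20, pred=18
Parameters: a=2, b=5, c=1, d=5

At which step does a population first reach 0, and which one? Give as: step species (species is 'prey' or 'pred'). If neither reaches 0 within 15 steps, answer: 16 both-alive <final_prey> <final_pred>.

Answer: 16 both-alive 3 1

Derivation:
Step 1: prey: 20+4-18=6; pred: 18+3-9=12
Step 2: prey: 6+1-3=4; pred: 12+0-6=6
Step 3: prey: 4+0-1=3; pred: 6+0-3=3
Step 4: prey: 3+0-0=3; pred: 3+0-1=2
Step 5: prey: 3+0-0=3; pred: 2+0-1=1
Step 6: prey: 3+0-0=3; pred: 1+0-0=1
Steps 7-15: state stable at prey=3, pred=1 (no change)
No extinction within 15 steps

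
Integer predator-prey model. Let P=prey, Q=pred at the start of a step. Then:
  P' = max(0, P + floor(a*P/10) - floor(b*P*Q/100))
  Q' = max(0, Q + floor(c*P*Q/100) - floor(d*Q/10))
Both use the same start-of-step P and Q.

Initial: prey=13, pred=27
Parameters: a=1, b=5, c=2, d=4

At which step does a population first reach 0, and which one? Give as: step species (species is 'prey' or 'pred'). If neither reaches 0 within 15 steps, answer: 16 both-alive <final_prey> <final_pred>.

Step 1: prey: 13+1-17=0; pred: 27+7-10=24
First extinction: prey at step 1

Answer: 1 prey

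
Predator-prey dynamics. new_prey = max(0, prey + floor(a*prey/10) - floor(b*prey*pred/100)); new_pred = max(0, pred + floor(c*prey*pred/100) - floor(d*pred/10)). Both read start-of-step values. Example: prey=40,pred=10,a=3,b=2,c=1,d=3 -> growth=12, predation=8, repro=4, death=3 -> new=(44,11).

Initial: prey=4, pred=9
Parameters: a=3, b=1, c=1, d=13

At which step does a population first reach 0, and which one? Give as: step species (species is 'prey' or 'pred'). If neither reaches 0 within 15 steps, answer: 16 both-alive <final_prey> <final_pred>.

Step 1: prey: 4+1-0=5; pred: 9+0-11=0
First extinction: pred at step 1

Answer: 1 pred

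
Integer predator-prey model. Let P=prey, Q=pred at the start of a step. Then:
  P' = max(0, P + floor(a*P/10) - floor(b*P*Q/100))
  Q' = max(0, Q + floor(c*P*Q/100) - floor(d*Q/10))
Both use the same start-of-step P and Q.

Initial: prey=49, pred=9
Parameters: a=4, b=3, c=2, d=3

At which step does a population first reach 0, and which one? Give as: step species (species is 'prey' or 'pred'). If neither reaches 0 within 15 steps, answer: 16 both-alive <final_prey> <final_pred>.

Answer: 4 prey

Derivation:
Step 1: prey: 49+19-13=55; pred: 9+8-2=15
Step 2: prey: 55+22-24=53; pred: 15+16-4=27
Step 3: prey: 53+21-42=32; pred: 27+28-8=47
Step 4: prey: 32+12-45=0; pred: 47+30-14=63
First extinction: prey at step 4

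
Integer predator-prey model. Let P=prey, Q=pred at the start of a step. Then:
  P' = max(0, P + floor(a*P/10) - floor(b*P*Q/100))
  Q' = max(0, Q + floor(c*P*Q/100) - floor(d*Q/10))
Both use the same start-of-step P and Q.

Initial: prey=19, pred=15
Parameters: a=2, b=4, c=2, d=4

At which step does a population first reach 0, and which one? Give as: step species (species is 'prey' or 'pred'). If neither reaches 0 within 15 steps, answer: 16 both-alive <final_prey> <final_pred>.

Answer: 16 both-alive 19 2

Derivation:
Step 1: prey: 19+3-11=11; pred: 15+5-6=14
Step 2: prey: 11+2-6=7; pred: 14+3-5=12
Step 3: prey: 7+1-3=5; pred: 12+1-4=9
Step 4: prey: 5+1-1=5; pred: 9+0-3=6
Step 5: prey: 5+1-1=5; pred: 6+0-2=4
Step 6: prey: 5+1-0=6; pred: 4+0-1=3
Step 7: prey: 6+1-0=7; pred: 3+0-1=2
Step 8: prey: 7+1-0=8; pred: 2+0-0=2
Step 9: prey: 8+1-0=9; pred: 2+0-0=2
Step 10: prey: 9+1-0=10; pred: 2+0-0=2
Step 11: prey: 10+2-0=12; pred: 2+0-0=2
Step 12: prey: 12+2-0=14; pred: 2+0-0=2
Step 13: prey: 14+2-1=15; pred: 2+0-0=2
Step 14: prey: 15+3-1=17; pred: 2+0-0=2
Step 15: prey: 17+3-1=19; pred: 2+0-0=2
No extinction within 15 steps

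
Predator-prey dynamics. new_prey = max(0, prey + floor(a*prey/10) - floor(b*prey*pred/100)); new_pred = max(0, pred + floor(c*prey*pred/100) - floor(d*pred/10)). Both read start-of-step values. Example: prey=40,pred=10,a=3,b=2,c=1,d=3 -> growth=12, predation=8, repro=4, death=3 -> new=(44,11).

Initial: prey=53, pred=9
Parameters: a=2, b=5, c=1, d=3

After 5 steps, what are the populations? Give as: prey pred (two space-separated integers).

Step 1: prey: 53+10-23=40; pred: 9+4-2=11
Step 2: prey: 40+8-22=26; pred: 11+4-3=12
Step 3: prey: 26+5-15=16; pred: 12+3-3=12
Step 4: prey: 16+3-9=10; pred: 12+1-3=10
Step 5: prey: 10+2-5=7; pred: 10+1-3=8

Answer: 7 8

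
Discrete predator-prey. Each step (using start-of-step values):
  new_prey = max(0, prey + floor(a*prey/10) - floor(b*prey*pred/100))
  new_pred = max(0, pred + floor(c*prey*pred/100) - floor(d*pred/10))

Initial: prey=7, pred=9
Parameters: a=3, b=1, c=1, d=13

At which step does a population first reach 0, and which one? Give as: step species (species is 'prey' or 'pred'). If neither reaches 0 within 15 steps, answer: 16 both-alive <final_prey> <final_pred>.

Step 1: prey: 7+2-0=9; pred: 9+0-11=0
First extinction: pred at step 1

Answer: 1 pred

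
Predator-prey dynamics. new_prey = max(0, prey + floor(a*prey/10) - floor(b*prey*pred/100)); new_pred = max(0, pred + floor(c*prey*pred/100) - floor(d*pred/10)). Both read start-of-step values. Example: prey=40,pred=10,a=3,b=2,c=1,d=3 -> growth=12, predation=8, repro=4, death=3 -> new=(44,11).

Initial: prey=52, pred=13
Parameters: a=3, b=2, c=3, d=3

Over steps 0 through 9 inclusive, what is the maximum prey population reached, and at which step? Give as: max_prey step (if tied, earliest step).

Answer: 54 1

Derivation:
Step 1: prey: 52+15-13=54; pred: 13+20-3=30
Step 2: prey: 54+16-32=38; pred: 30+48-9=69
Step 3: prey: 38+11-52=0; pred: 69+78-20=127
Step 4: prey: 0+0-0=0; pred: 127+0-38=89
Step 5: prey: 0+0-0=0; pred: 89+0-26=63
Step 6: prey: 0+0-0=0; pred: 63+0-18=45
Step 7: prey: 0+0-0=0; pred: 45+0-13=32
Step 8: prey: 0+0-0=0; pred: 32+0-9=23
Step 9: prey: 0+0-0=0; pred: 23+0-6=17
Max prey = 54 at step 1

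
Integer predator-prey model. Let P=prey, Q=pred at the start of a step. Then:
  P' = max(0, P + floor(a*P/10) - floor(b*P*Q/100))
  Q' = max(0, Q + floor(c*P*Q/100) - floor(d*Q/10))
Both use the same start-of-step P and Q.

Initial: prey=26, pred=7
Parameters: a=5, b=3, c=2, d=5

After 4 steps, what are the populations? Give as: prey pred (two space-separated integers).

Answer: 66 18

Derivation:
Step 1: prey: 26+13-5=34; pred: 7+3-3=7
Step 2: prey: 34+17-7=44; pred: 7+4-3=8
Step 3: prey: 44+22-10=56; pred: 8+7-4=11
Step 4: prey: 56+28-18=66; pred: 11+12-5=18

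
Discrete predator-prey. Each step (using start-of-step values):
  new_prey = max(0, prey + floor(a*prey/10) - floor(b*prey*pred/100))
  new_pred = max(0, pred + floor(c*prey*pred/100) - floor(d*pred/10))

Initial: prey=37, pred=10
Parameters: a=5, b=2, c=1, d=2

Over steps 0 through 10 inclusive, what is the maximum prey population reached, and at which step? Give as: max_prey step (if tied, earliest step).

Answer: 84 4

Derivation:
Step 1: prey: 37+18-7=48; pred: 10+3-2=11
Step 2: prey: 48+24-10=62; pred: 11+5-2=14
Step 3: prey: 62+31-17=76; pred: 14+8-2=20
Step 4: prey: 76+38-30=84; pred: 20+15-4=31
Step 5: prey: 84+42-52=74; pred: 31+26-6=51
Step 6: prey: 74+37-75=36; pred: 51+37-10=78
Step 7: prey: 36+18-56=0; pred: 78+28-15=91
Step 8: prey: 0+0-0=0; pred: 91+0-18=73
Step 9: prey: 0+0-0=0; pred: 73+0-14=59
Step 10: prey: 0+0-0=0; pred: 59+0-11=48
Max prey = 84 at step 4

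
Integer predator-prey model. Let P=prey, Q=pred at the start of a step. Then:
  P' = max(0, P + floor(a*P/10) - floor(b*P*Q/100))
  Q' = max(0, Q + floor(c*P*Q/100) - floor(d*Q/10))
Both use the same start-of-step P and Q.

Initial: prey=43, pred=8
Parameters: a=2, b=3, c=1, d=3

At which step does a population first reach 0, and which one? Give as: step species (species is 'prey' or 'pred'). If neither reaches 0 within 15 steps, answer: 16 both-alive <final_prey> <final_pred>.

Answer: 16 both-alive 23 6

Derivation:
Step 1: prey: 43+8-10=41; pred: 8+3-2=9
Step 2: prey: 41+8-11=38; pred: 9+3-2=10
Step 3: prey: 38+7-11=34; pred: 10+3-3=10
Step 4: prey: 34+6-10=30; pred: 10+3-3=10
Step 5: prey: 30+6-9=27; pred: 10+3-3=10
Step 6: prey: 27+5-8=24; pred: 10+2-3=9
Step 7: prey: 24+4-6=22; pred: 9+2-2=9
Step 8: prey: 22+4-5=21; pred: 9+1-2=8
Step 9: prey: 21+4-5=20; pred: 8+1-2=7
Step 10: prey: 20+4-4=20; pred: 7+1-2=6
Step 11: prey: 20+4-3=21; pred: 6+1-1=6
Step 12: prey: 21+4-3=22; pred: 6+1-1=6
Step 13: prey: 22+4-3=23; pred: 6+1-1=6
Step 14: prey: 23+4-4=23; pred: 6+1-1=6
Steps 15-15: state stable at prey=23, pred=6 (no change)
No extinction within 15 steps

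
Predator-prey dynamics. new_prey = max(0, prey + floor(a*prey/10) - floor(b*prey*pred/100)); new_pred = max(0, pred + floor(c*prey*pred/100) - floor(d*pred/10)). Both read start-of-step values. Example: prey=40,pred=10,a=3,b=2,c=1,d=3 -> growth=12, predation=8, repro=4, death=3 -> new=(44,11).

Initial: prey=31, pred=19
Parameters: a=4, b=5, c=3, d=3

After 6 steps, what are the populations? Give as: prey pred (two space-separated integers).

Answer: 0 10

Derivation:
Step 1: prey: 31+12-29=14; pred: 19+17-5=31
Step 2: prey: 14+5-21=0; pred: 31+13-9=35
Step 3: prey: 0+0-0=0; pred: 35+0-10=25
Step 4: prey: 0+0-0=0; pred: 25+0-7=18
Step 5: prey: 0+0-0=0; pred: 18+0-5=13
Step 6: prey: 0+0-0=0; pred: 13+0-3=10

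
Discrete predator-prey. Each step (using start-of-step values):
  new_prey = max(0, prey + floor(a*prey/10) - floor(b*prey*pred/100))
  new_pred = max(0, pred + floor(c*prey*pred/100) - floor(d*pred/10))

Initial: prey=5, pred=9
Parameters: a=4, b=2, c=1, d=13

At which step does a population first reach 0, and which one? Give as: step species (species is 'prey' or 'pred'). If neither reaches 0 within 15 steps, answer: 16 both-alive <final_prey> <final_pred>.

Answer: 1 pred

Derivation:
Step 1: prey: 5+2-0=7; pred: 9+0-11=0
First extinction: pred at step 1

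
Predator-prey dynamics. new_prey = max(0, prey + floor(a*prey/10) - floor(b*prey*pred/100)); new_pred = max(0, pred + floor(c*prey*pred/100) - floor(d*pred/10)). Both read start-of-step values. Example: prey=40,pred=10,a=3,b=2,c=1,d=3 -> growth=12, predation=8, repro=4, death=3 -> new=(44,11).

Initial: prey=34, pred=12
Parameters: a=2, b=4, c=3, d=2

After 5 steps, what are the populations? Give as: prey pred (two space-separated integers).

Step 1: prey: 34+6-16=24; pred: 12+12-2=22
Step 2: prey: 24+4-21=7; pred: 22+15-4=33
Step 3: prey: 7+1-9=0; pred: 33+6-6=33
Step 4: prey: 0+0-0=0; pred: 33+0-6=27
Step 5: prey: 0+0-0=0; pred: 27+0-5=22

Answer: 0 22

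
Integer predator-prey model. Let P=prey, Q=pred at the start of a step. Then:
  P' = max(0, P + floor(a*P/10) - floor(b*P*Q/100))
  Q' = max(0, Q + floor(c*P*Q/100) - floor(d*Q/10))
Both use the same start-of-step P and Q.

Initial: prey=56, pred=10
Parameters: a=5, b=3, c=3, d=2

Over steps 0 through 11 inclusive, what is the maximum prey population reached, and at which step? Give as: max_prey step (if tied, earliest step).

Answer: 68 1

Derivation:
Step 1: prey: 56+28-16=68; pred: 10+16-2=24
Step 2: prey: 68+34-48=54; pred: 24+48-4=68
Step 3: prey: 54+27-110=0; pred: 68+110-13=165
Step 4: prey: 0+0-0=0; pred: 165+0-33=132
Step 5: prey: 0+0-0=0; pred: 132+0-26=106
Step 6: prey: 0+0-0=0; pred: 106+0-21=85
Step 7: prey: 0+0-0=0; pred: 85+0-17=68
Step 8: prey: 0+0-0=0; pred: 68+0-13=55
Step 9: prey: 0+0-0=0; pred: 55+0-11=44
Step 10: prey: 0+0-0=0; pred: 44+0-8=36
Step 11: prey: 0+0-0=0; pred: 36+0-7=29
Max prey = 68 at step 1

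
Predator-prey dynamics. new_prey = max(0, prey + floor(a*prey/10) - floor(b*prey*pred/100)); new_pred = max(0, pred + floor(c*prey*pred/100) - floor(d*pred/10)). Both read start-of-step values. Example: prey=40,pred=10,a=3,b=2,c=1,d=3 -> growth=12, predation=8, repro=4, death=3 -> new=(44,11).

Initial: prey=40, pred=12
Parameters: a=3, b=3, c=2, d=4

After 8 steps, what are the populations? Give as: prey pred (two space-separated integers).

Answer: 2 6

Derivation:
Step 1: prey: 40+12-14=38; pred: 12+9-4=17
Step 2: prey: 38+11-19=30; pred: 17+12-6=23
Step 3: prey: 30+9-20=19; pred: 23+13-9=27
Step 4: prey: 19+5-15=9; pred: 27+10-10=27
Step 5: prey: 9+2-7=4; pred: 27+4-10=21
Step 6: prey: 4+1-2=3; pred: 21+1-8=14
Step 7: prey: 3+0-1=2; pred: 14+0-5=9
Step 8: prey: 2+0-0=2; pred: 9+0-3=6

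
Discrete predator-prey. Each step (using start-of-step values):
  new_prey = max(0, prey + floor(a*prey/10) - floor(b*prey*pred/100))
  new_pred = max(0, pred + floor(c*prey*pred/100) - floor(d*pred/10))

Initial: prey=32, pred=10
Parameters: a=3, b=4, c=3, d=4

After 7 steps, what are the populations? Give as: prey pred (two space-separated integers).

Answer: 1 6

Derivation:
Step 1: prey: 32+9-12=29; pred: 10+9-4=15
Step 2: prey: 29+8-17=20; pred: 15+13-6=22
Step 3: prey: 20+6-17=9; pred: 22+13-8=27
Step 4: prey: 9+2-9=2; pred: 27+7-10=24
Step 5: prey: 2+0-1=1; pred: 24+1-9=16
Step 6: prey: 1+0-0=1; pred: 16+0-6=10
Step 7: prey: 1+0-0=1; pred: 10+0-4=6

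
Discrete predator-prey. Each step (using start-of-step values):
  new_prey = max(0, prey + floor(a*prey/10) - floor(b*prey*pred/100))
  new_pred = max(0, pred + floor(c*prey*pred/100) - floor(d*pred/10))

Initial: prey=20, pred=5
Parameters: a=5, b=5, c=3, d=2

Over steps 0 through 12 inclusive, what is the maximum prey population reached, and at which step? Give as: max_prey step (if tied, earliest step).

Step 1: prey: 20+10-5=25; pred: 5+3-1=7
Step 2: prey: 25+12-8=29; pred: 7+5-1=11
Step 3: prey: 29+14-15=28; pred: 11+9-2=18
Step 4: prey: 28+14-25=17; pred: 18+15-3=30
Step 5: prey: 17+8-25=0; pred: 30+15-6=39
Step 6: prey: 0+0-0=0; pred: 39+0-7=32
Step 7: prey: 0+0-0=0; pred: 32+0-6=26
Step 8: prey: 0+0-0=0; pred: 26+0-5=21
Step 9: prey: 0+0-0=0; pred: 21+0-4=17
Step 10: prey: 0+0-0=0; pred: 17+0-3=14
Step 11: prey: 0+0-0=0; pred: 14+0-2=12
Step 12: prey: 0+0-0=0; pred: 12+0-2=10
Max prey = 29 at step 2

Answer: 29 2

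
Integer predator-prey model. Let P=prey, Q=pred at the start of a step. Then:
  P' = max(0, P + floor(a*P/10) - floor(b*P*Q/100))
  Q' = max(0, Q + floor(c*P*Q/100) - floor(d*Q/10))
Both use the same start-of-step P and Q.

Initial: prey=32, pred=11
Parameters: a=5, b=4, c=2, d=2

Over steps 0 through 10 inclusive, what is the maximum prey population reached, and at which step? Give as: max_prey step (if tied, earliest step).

Step 1: prey: 32+16-14=34; pred: 11+7-2=16
Step 2: prey: 34+17-21=30; pred: 16+10-3=23
Step 3: prey: 30+15-27=18; pred: 23+13-4=32
Step 4: prey: 18+9-23=4; pred: 32+11-6=37
Step 5: prey: 4+2-5=1; pred: 37+2-7=32
Step 6: prey: 1+0-1=0; pred: 32+0-6=26
Step 7: prey: 0+0-0=0; pred: 26+0-5=21
Step 8: prey: 0+0-0=0; pred: 21+0-4=17
Step 9: prey: 0+0-0=0; pred: 17+0-3=14
Step 10: prey: 0+0-0=0; pred: 14+0-2=12
Max prey = 34 at step 1

Answer: 34 1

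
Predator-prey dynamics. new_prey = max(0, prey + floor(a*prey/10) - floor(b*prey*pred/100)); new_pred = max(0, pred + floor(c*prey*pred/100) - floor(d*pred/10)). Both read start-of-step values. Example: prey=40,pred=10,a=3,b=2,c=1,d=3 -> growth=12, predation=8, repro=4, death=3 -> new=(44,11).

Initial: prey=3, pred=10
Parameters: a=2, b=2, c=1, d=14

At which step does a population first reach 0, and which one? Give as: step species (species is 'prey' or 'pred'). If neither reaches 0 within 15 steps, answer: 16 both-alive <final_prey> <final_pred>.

Answer: 1 pred

Derivation:
Step 1: prey: 3+0-0=3; pred: 10+0-14=0
First extinction: pred at step 1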